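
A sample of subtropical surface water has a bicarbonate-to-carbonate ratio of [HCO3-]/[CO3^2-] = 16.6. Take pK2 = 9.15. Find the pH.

pH = 7.93

From K2 = [H⁺][CO3^2-]/[HCO3-]:  pH = pK2 − log₁₀([HCO3-]/[CO3^2-])
log₁₀(16.6) = +1.220
pH = 9.15 − (+1.220) = 7.93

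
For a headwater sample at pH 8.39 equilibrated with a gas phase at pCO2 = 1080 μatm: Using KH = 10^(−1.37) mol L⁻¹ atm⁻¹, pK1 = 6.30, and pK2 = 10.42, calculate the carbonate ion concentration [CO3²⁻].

[CO2*] = KH · pCO2 = 10^(−1.37) × 1080×10^-6 = 4.607×10^-5 mol/L
α₀ = 1/(1 + K1/[H⁺] + K1K2/[H⁺]²) = 1/(1 + 10^+2.09 + 10^+0.06) = 0.007989
DIC = [CO2*]/α₀ = 4.607×10^-5 / 0.007989 = 5.767 mmol/L
[CO3²⁻] = α₂·DIC; α₂ = 0.009172, so [CO3²⁻] = 0.009172 × 5.767 = 0.0529 mmol/L

[CO3²⁻] = 0.0529 mmol/L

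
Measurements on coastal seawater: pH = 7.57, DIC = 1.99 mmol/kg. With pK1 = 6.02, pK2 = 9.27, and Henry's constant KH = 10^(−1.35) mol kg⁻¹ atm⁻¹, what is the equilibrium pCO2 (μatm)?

α₀ = 1 / (1 + K1/[H⁺] + K1K2/[H⁺]²) = 1 / (1 + 10^+1.55 + 10^-0.15)
   = 1 / (1 + 35.481 + 0.70795) = 1/37.189 = 0.02689
[CO2*] = α₀ × DIC = 0.02689 × 1.99 = 0.05351 mmol/kg
pCO2 = [CO2*]/KH = 5.351×10^-5 / 4.467×10^-2 = 1200 μatm

pCO2 = 1200 μatm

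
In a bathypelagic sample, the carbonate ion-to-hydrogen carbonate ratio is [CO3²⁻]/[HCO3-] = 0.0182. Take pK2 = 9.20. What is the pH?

From K2 = [H⁺][CO3²⁻]/[HCO3-]:  pH = pK2 + log₁₀([CO3²⁻]/[HCO3-])
log₁₀(0.0182) = -1.740
pH = 9.20 + (-1.740) = 7.46

pH = 7.46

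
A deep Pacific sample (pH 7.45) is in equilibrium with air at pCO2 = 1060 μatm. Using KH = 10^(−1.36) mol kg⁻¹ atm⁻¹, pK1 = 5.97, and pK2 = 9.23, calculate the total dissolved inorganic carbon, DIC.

[CO2*] = KH · pCO2 = 10^(−1.36) × 1060×10^-6 = 4.627×10^-5 mol/kg
α₀ = 1/(1 + K1/[H⁺] + K1K2/[H⁺]²) = 1/(1 + 10^+1.48 + 10^-0.30) = 0.03155
DIC = [CO2*]/α₀ = 4.627×10^-5 / 0.03155 = 1.47 mmol/kg

DIC = 1.47 mmol/kg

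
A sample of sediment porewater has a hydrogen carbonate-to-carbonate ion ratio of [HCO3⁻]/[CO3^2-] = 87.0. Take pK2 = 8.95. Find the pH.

From K2 = [H⁺][CO3^2-]/[HCO3⁻]:  pH = pK2 − log₁₀([HCO3⁻]/[CO3^2-])
log₁₀(87.0) = +1.940
pH = 8.95 − (+1.940) = 7.01

pH = 7.01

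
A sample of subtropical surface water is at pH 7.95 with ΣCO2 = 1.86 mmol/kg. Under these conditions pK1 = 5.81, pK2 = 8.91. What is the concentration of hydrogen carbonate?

[HCO3⁻] = 1.67 mmol/kg

α₁ = 1 / (1 + [H⁺]/K1 + K2/[H⁺]) = 1 / (1 + 10^-2.14 + 10^-0.96)
   = 1 / (1 + 0.0072444 + 0.10965) = 1/1.1169 = 0.8953
[HCO3⁻] = α₁ × DIC = 0.8953 × 1.86 = 1.67 mmol/kg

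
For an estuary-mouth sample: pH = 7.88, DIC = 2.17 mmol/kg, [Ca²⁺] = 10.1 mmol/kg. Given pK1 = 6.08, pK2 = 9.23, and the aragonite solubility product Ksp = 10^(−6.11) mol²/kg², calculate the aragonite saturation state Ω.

Ω = 1.19

α₂ = 1 / (1 + [H⁺]/K2 + [H⁺]²/(K1K2)) = 1 / (1 + 10^+1.35 + 10^-0.45)
   = 1 / (1 + 22.387 + 0.35481) = 1/23.742 = 0.04212
[CO3²⁻] = α₂ × DIC = 0.04212 × 2.17 = 0.09140 mmol/kg
Ksp = 10^(−6.11) = 7.762×10^-7
Ω = [Ca²⁺][CO3²⁻]/Ksp = (10.1×10^-3)(9.140×10^-5) / 7.762×10^-7 = 1.19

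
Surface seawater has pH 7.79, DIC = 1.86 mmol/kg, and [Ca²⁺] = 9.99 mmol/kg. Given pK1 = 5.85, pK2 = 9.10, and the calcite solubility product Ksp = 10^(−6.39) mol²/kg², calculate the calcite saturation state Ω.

α₂ = 1 / (1 + [H⁺]/K2 + [H⁺]²/(K1K2)) = 1 / (1 + 10^+1.31 + 10^-0.63)
   = 1 / (1 + 20.417 + 0.23442) = 1/21.652 = 0.04619
[CO3²⁻] = α₂ × DIC = 0.04619 × 1.86 = 0.08591 mmol/kg
Ksp = 10^(−6.39) = 4.074×10^-7
Ω = [Ca²⁺][CO3²⁻]/Ksp = (9.99×10^-3)(8.591×10^-5) / 4.074×10^-7 = 2.11

Ω = 2.11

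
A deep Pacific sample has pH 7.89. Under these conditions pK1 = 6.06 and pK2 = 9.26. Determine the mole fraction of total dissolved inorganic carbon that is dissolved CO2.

α₀ = 1 / (1 + K1/[H⁺] + K1K2/[H⁺]²) = 1 / (1 + 10^+1.83 + 10^+0.46)
   = 1 / (1 + 67.608 + 2.8840) = 1/71.492 = 0.01399

α₀ = 0.0140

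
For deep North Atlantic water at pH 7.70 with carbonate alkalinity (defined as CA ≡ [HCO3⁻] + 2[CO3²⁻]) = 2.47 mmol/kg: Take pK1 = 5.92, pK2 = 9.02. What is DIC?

CA = [HCO3⁻] + 2[CO3²⁻] = (α₁ + 2α₂)·DIC
At pH 7.70: [H⁺]/K1 = 10^-1.78 = 0.016596, K2/[H⁺] = 10^-1.32 = 0.047863
α₁ = 1/(1 + 0.016596 + 0.047863) = 1/1.0645 = 0.9394; α₂ = α₁·K2/[H⁺] = 0.04496
α₁ + 2α₂ = 1.0294
DIC = CA / (α₁ + 2α₂) = 2.47 / 1.0294 = 2.40 mmol/kg

DIC = 2.40 mmol/kg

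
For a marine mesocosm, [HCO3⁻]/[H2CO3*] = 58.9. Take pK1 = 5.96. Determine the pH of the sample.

From K1 = [H⁺][HCO3⁻]/[H2CO3*]:  pH = pK1 + log₁₀([HCO3⁻]/[H2CO3*])
log₁₀(58.9) = +1.770
pH = 5.96 + (+1.770) = 7.73

pH = 7.73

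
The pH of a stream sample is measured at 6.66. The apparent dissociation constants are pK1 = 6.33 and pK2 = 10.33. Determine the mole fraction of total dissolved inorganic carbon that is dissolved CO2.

α₀ = 1 / (1 + K1/[H⁺] + K1K2/[H⁺]²) = 1 / (1 + 10^+0.33 + 10^-3.34)
   = 1 / (1 + 2.1380 + 0.00045709) = 1/3.1384 = 0.3186

α₀ = 0.319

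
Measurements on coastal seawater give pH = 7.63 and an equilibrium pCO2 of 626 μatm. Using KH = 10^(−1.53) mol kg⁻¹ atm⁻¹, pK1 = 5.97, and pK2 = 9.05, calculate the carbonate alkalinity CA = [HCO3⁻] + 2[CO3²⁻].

[CO2*] = KH · pCO2 = 10^(−1.53) × 626×10^-6 = 1.847×10^-5 mol/kg
α₀ = 1/(1 + K1/[H⁺] + K1K2/[H⁺]²) = 1/(1 + 10^+1.66 + 10^+0.24) = 0.02064
DIC = [CO2*]/α₀ = 1.847×10^-5 / 0.02064 = 0.8950 mmol/kg
CA = (α₁ + 2α₂)·DIC = (0.9435 + 2×0.03587) × 0.8950 = 0.909 mmol/kg

CA = 0.909 mmol/kg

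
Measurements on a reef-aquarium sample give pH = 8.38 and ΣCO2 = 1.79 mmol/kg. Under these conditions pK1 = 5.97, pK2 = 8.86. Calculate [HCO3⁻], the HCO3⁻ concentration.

α₁ = 1 / (1 + [H⁺]/K1 + K2/[H⁺]) = 1 / (1 + 10^-2.41 + 10^-0.48)
   = 1 / (1 + 0.0038905 + 0.33113) = 1/1.3350 = 0.7491
[HCO3⁻] = α₁ × DIC = 0.7491 × 1.79 = 1.34 mmol/kg

[HCO3⁻] = 1.34 mmol/kg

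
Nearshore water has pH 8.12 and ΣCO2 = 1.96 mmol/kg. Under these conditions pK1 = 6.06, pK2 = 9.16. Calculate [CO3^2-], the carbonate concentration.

[CO3²⁻] = 0.163 mmol/kg

α₂ = 1 / (1 + [H⁺]/K2 + [H⁺]²/(K1K2)) = 1 / (1 + 10^+1.04 + 10^-1.02)
   = 1 / (1 + 10.965 + 0.095499) = 1/12.060 = 0.08292
[CO3²⁻] = α₂ × DIC = 0.08292 × 1.96 = 0.163 mmol/kg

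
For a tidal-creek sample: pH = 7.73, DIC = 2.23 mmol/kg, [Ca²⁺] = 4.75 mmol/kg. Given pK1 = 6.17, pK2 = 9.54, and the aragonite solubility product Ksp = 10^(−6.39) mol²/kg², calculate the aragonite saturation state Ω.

α₂ = 1 / (1 + [H⁺]/K2 + [H⁺]²/(K1K2)) = 1 / (1 + 10^+1.81 + 10^+0.25)
   = 1 / (1 + 64.565 + 1.7783) = 1/67.344 = 0.01485
[CO3²⁻] = α₂ × DIC = 0.01485 × 2.23 = 0.03311 mmol/kg
Ksp = 10^(−6.39) = 4.074×10^-7
Ω = [Ca²⁺][CO3²⁻]/Ksp = (4.75×10^-3)(3.311×10^-5) / 4.074×10^-7 = 0.386

Ω = 0.386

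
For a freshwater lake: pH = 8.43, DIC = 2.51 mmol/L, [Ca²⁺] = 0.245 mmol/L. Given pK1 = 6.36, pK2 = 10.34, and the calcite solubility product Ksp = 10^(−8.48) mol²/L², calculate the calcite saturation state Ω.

Ω = 2.24

α₂ = 1 / (1 + [H⁺]/K2 + [H⁺]²/(K1K2)) = 1 / (1 + 10^+1.91 + 10^-0.16)
   = 1 / (1 + 81.283 + 0.69183) = 1/82.975 = 0.01205
[CO3²⁻] = α₂ × DIC = 0.01205 × 2.51 = 0.03025 mmol/L
Ksp = 10^(−8.48) = 3.311×10^-9
Ω = [Ca²⁺][CO3²⁻]/Ksp = (0.245×10^-3)(3.025×10^-5) / 3.311×10^-9 = 2.24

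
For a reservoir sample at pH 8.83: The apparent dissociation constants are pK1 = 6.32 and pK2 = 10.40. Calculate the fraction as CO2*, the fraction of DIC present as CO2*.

α₀ = 0.00300

α₀ = 1 / (1 + K1/[H⁺] + K1K2/[H⁺]²) = 1 / (1 + 10^+2.51 + 10^+0.94)
   = 1 / (1 + 323.59 + 8.7096) = 1/333.30 = 0.003000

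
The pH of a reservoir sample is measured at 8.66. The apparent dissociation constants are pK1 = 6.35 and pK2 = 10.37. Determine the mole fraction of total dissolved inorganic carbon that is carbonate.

α₂ = 0.0190

α₂ = 1 / (1 + [H⁺]/K2 + [H⁺]²/(K1K2)) = 1 / (1 + 10^+1.71 + 10^-0.60)
   = 1 / (1 + 51.286 + 0.25119) = 1/52.537 = 0.01903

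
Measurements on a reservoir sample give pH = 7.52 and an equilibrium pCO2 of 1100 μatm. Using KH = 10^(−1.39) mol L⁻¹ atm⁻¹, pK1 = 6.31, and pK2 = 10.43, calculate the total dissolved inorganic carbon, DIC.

DIC = 0.772 mmol/L

[CO2*] = KH · pCO2 = 10^(−1.39) × 1100×10^-6 = 4.481×10^-5 mol/L
α₀ = 1/(1 + K1/[H⁺] + K1K2/[H⁺]²) = 1/(1 + 10^+1.21 + 10^-1.70) = 0.05801
DIC = [CO2*]/α₀ = 4.481×10^-5 / 0.05801 = 0.772 mmol/L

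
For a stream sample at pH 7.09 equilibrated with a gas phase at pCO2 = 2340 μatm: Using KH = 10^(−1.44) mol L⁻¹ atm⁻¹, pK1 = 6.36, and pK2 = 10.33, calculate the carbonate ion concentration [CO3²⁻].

[CO2*] = KH · pCO2 = 10^(−1.44) × 2340×10^-6 = 8.496×10^-5 mol/L
α₀ = 1/(1 + K1/[H⁺] + K1K2/[H⁺]²) = 1/(1 + 10^+0.73 + 10^-2.51) = 0.1569
DIC = [CO2*]/α₀ = 8.496×10^-5 / 0.1569 = 0.5415 mmol/L
[CO3²⁻] = α₂·DIC; α₂ = 0.0004849, so [CO3²⁻] = 0.0004849 × 0.5415 = 0.000263 mmol/L = 0.263 μmol/L

[CO3²⁻] = 0.263 μmol/L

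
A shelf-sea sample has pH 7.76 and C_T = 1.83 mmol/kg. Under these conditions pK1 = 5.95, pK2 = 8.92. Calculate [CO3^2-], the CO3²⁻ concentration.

α₂ = 1 / (1 + [H⁺]/K2 + [H⁺]²/(K1K2)) = 1 / (1 + 10^+1.16 + 10^-0.65)
   = 1 / (1 + 14.454 + 0.22387) = 1/15.678 = 0.06378
[CO3²⁻] = α₂ × DIC = 0.06378 × 1.83 = 0.117 mmol/kg

[CO3²⁻] = 0.117 mmol/kg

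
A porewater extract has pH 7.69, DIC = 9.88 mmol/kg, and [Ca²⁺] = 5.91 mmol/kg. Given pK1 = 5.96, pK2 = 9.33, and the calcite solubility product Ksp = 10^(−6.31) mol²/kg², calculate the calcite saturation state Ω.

α₂ = 1 / (1 + [H⁺]/K2 + [H⁺]²/(K1K2)) = 1 / (1 + 10^+1.64 + 10^-0.09)
   = 1 / (1 + 43.652 + 0.81283) = 1/45.464 = 0.02200
[CO3²⁻] = α₂ × DIC = 0.02200 × 9.88 = 0.2173 mmol/kg
Ksp = 10^(−6.31) = 4.898×10^-7
Ω = [Ca²⁺][CO3²⁻]/Ksp = (5.91×10^-3)(2.173×10^-4) / 4.898×10^-7 = 2.62

Ω = 2.62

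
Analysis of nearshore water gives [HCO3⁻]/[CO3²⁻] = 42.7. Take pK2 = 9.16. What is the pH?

From K2 = [H⁺][CO3²⁻]/[HCO3⁻]:  pH = pK2 − log₁₀([HCO3⁻]/[CO3²⁻])
log₁₀(42.7) = +1.630
pH = 9.16 − (+1.630) = 7.53

pH = 7.53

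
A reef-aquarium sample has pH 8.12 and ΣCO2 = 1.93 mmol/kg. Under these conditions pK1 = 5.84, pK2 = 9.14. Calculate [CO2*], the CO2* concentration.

[CO2*] = 9.20 μmol/kg

α₀ = 1 / (1 + K1/[H⁺] + K1K2/[H⁺]²) = 1 / (1 + 10^+2.28 + 10^+1.26)
   = 1 / (1 + 190.55 + 18.197) = 1/209.74 = 0.004768
[CO2*] = α₀ × DIC = 0.004768 × 1.93 = 0.00920 mmol/kg = 9.20 μmol/kg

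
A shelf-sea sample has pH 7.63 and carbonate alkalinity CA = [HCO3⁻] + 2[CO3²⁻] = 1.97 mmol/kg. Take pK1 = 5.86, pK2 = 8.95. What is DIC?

DIC = 1.91 mmol/kg

CA = [HCO3⁻] + 2[CO3²⁻] = (α₁ + 2α₂)·DIC
At pH 7.63: [H⁺]/K1 = 10^-1.77 = 0.016982, K2/[H⁺] = 10^-1.32 = 0.047863
α₁ = 1/(1 + 0.016982 + 0.047863) = 1/1.0648 = 0.9391; α₂ = α₁·K2/[H⁺] = 0.04495
α₁ + 2α₂ = 1.0290
DIC = CA / (α₁ + 2α₂) = 1.97 / 1.0290 = 1.91 mmol/kg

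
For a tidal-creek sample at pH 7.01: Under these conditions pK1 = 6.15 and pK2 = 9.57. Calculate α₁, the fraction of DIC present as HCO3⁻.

α₁ = 1 / (1 + [H⁺]/K1 + K2/[H⁺]) = 1 / (1 + 10^-0.86 + 10^-2.56)
   = 1 / (1 + 0.13804 + 0.0027542) = 1/1.1408 = 0.8766

α₁ = 0.877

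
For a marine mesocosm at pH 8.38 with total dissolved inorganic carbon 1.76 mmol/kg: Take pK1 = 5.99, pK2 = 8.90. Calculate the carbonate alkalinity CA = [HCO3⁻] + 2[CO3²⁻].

CA = 2.16 mmol/kg

CA = [HCO3⁻] + 2[CO3²⁻] = (α₁ + 2α₂)·DIC
At pH 8.38: [H⁺]/K1 = 10^-2.39 = 0.0040738, K2/[H⁺] = 10^-0.52 = 0.30200
α₁ = 1/(1 + 0.0040738 + 0.30200) = 1/1.3061 = 0.7657; α₂ = α₁·K2/[H⁺] = 0.2312
α₁ + 2α₂ = 1.2281
CA = 1.2281 × 1.76 = 2.16 mmol/kg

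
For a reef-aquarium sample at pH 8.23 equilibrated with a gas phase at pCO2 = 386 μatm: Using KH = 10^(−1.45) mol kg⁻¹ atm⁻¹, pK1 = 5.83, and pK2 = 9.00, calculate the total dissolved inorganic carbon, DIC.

[CO2*] = KH · pCO2 = 10^(−1.45) × 386×10^-6 = 1.370×10^-5 mol/kg
α₀ = 1/(1 + K1/[H⁺] + K1K2/[H⁺]²) = 1/(1 + 10^+2.40 + 10^+1.63) = 0.003392
DIC = [CO2*]/α₀ = 1.370×10^-5 / 0.003392 = 4.04 mmol/kg

DIC = 4.04 mmol/kg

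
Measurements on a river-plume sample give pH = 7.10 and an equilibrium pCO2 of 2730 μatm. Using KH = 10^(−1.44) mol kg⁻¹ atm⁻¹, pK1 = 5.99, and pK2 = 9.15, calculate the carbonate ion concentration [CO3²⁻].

[CO3²⁻] = 11.4 μmol/kg

[CO2*] = KH · pCO2 = 10^(−1.44) × 2730×10^-6 = 9.912×10^-5 mol/kg
α₀ = 1/(1 + K1/[H⁺] + K1K2/[H⁺]²) = 1/(1 + 10^+1.11 + 10^-0.94) = 0.07144
DIC = [CO2*]/α₀ = 9.912×10^-5 / 0.07144 = 1.387 mmol/kg
[CO3²⁻] = α₂·DIC; α₂ = 0.008203, so [CO3²⁻] = 0.008203 × 1.387 = 0.0114 mmol/kg = 11.4 μmol/kg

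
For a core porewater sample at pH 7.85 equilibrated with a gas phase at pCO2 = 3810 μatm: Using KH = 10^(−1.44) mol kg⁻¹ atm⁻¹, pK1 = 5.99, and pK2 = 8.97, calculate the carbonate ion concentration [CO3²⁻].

[CO3²⁻] = 0.760 mmol/kg

[CO2*] = KH · pCO2 = 10^(−1.44) × 3810×10^-6 = 1.383×10^-4 mol/kg
α₀ = 1/(1 + K1/[H⁺] + K1K2/[H⁺]²) = 1/(1 + 10^+1.86 + 10^+0.74) = 0.01267
DIC = [CO2*]/α₀ = 1.383×10^-4 / 0.01267 = 10.92 mmol/kg
[CO3²⁻] = α₂·DIC; α₂ = 0.06962, so [CO3²⁻] = 0.06962 × 10.92 = 0.760 mmol/kg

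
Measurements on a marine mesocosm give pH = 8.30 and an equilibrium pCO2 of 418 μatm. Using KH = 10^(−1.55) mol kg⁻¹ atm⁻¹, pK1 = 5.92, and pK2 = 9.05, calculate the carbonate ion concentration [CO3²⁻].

[CO2*] = KH · pCO2 = 10^(−1.55) × 418×10^-6 = 1.178×10^-5 mol/kg
α₀ = 1/(1 + K1/[H⁺] + K1K2/[H⁺]²) = 1/(1 + 10^+2.38 + 10^+1.63) = 0.003527
DIC = [CO2*]/α₀ = 1.178×10^-5 / 0.003527 = 3.340 mmol/kg
[CO3²⁻] = α₂·DIC; α₂ = 0.1504, so [CO3²⁻] = 0.1504 × 3.340 = 0.503 mmol/kg

[CO3²⁻] = 0.503 mmol/kg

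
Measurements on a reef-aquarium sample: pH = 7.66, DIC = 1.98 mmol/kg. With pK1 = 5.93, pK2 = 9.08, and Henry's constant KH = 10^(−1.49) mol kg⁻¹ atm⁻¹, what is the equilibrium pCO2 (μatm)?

pCO2 = 1080 μatm

α₀ = 1 / (1 + K1/[H⁺] + K1K2/[H⁺]²) = 1 / (1 + 10^+1.73 + 10^+0.31)
   = 1 / (1 + 53.703 + 2.0417) = 1/56.745 = 0.01762
[CO2*] = α₀ × DIC = 0.01762 × 1.98 = 0.03489 mmol/kg
pCO2 = [CO2*]/KH = 3.489×10^-5 / 3.236×10^-2 = 1080 μatm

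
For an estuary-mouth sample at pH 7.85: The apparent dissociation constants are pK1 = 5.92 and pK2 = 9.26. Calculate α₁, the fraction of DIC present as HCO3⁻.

α₁ = 0.952

α₁ = 1 / (1 + [H⁺]/K1 + K2/[H⁺]) = 1 / (1 + 10^-1.93 + 10^-1.41)
   = 1 / (1 + 0.011749 + 0.038905) = 1/1.0507 = 0.9518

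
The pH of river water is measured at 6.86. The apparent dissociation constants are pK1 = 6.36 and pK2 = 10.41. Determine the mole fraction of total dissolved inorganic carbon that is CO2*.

α₀ = 1 / (1 + K1/[H⁺] + K1K2/[H⁺]²) = 1 / (1 + 10^+0.50 + 10^-3.05)
   = 1 / (1 + 3.1623 + 0.00089125) = 1/4.1632 = 0.2402

α₀ = 0.240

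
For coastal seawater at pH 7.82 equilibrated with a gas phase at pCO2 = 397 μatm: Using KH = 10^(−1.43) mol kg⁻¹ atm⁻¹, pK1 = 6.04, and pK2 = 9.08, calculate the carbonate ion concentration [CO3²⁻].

[CO2*] = KH · pCO2 = 10^(−1.43) × 397×10^-6 = 1.475×10^-5 mol/kg
α₀ = 1/(1 + K1/[H⁺] + K1K2/[H⁺]²) = 1/(1 + 10^+1.78 + 10^+0.52) = 0.01549
DIC = [CO2*]/α₀ = 1.475×10^-5 / 0.01549 = 0.9524 mmol/kg
[CO3²⁻] = α₂·DIC; α₂ = 0.05128, so [CO3²⁻] = 0.05128 × 0.9524 = 0.0488 mmol/kg

[CO3²⁻] = 0.0488 mmol/kg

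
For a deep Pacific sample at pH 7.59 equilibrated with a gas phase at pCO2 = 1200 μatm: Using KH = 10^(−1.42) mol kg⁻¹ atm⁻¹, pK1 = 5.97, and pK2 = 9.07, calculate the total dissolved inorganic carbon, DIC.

DIC = 2.01 mmol/kg

[CO2*] = KH · pCO2 = 10^(−1.42) × 1200×10^-6 = 4.562×10^-5 mol/kg
α₀ = 1/(1 + K1/[H⁺] + K1K2/[H⁺]²) = 1/(1 + 10^+1.62 + 10^+0.14) = 0.02269
DIC = [CO2*]/α₀ = 4.562×10^-5 / 0.02269 = 2.01 mmol/kg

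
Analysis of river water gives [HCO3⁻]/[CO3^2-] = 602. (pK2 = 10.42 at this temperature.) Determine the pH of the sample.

pH = 7.64

From K2 = [H⁺][CO3^2-]/[HCO3⁻]:  pH = pK2 − log₁₀([HCO3⁻]/[CO3^2-])
log₁₀(602) = +2.780
pH = 10.42 − (+2.780) = 7.64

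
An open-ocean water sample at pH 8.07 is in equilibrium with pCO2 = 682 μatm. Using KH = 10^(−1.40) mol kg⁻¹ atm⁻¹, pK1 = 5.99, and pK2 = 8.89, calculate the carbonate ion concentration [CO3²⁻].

[CO2*] = KH · pCO2 = 10^(−1.40) × 682×10^-6 = 2.715×10^-5 mol/kg
α₀ = 1/(1 + K1/[H⁺] + K1K2/[H⁺]²) = 1/(1 + 10^+2.08 + 10^+1.26) = 0.007172
DIC = [CO2*]/α₀ = 2.715×10^-5 / 0.007172 = 3.785 mmol/kg
[CO3²⁻] = α₂·DIC; α₂ = 0.1305, so [CO3²⁻] = 0.1305 × 3.785 = 0.494 mmol/kg

[CO3²⁻] = 0.494 mmol/kg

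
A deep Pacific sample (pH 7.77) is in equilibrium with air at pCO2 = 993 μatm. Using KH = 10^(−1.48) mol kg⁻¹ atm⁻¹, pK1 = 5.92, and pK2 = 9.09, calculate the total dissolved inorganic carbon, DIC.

DIC = 2.47 mmol/kg

[CO2*] = KH · pCO2 = 10^(−1.48) × 993×10^-6 = 3.288×10^-5 mol/kg
α₀ = 1/(1 + K1/[H⁺] + K1K2/[H⁺]²) = 1/(1 + 10^+1.85 + 10^+0.53) = 0.01330
DIC = [CO2*]/α₀ = 3.288×10^-5 / 0.01330 = 2.47 mmol/kg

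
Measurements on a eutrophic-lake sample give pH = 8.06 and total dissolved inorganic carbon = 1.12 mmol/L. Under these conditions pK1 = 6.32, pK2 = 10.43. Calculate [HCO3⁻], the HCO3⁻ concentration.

[HCO3⁻] = 1.10 mmol/L

α₁ = 1 / (1 + [H⁺]/K1 + K2/[H⁺]) = 1 / (1 + 10^-1.74 + 10^-2.37)
   = 1 / (1 + 0.018197 + 0.0042658) = 1/1.0225 = 0.9780
[HCO3⁻] = α₁ × DIC = 0.9780 × 1.12 = 1.10 mmol/L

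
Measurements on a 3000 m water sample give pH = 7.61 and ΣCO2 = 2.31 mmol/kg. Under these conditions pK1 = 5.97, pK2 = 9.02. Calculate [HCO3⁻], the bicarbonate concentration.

α₁ = 1 / (1 + [H⁺]/K1 + K2/[H⁺]) = 1 / (1 + 10^-1.64 + 10^-1.41)
   = 1 / (1 + 0.022909 + 0.038905) = 1/1.0618 = 0.9418
[HCO3⁻] = α₁ × DIC = 0.9418 × 2.31 = 2.18 mmol/kg

[HCO3⁻] = 2.18 mmol/kg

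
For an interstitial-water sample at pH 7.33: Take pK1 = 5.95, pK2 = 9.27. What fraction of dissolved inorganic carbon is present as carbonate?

α₂ = 0.0109

α₂ = 1 / (1 + [H⁺]/K2 + [H⁺]²/(K1K2)) = 1 / (1 + 10^+1.94 + 10^+0.56)
   = 1 / (1 + 87.096 + 3.6308) = 1/91.727 = 0.01090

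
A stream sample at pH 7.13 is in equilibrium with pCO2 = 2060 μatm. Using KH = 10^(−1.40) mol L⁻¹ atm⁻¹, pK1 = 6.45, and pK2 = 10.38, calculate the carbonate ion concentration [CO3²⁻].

[CO2*] = KH · pCO2 = 10^(−1.40) × 2060×10^-6 = 8.201×10^-5 mol/L
α₀ = 1/(1 + K1/[H⁺] + K1K2/[H⁺]²) = 1/(1 + 10^+0.68 + 10^-2.57) = 0.1727
DIC = [CO2*]/α₀ = 8.201×10^-5 / 0.1727 = 0.4748 mmol/L
[CO3²⁻] = α₂·DIC; α₂ = 0.0004649, so [CO3²⁻] = 0.0004649 × 0.4748 = 0.000221 mmol/L = 0.221 μmol/L

[CO3²⁻] = 0.221 μmol/L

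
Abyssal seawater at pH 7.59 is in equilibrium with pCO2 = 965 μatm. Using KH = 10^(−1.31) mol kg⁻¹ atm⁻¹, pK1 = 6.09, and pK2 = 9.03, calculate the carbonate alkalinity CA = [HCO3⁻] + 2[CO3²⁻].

[CO2*] = KH · pCO2 = 10^(−1.31) × 965×10^-6 = 4.726×10^-5 mol/kg
α₀ = 1/(1 + K1/[H⁺] + K1K2/[H⁺]²) = 1/(1 + 10^+1.50 + 10^+0.06) = 0.02961
DIC = [CO2*]/α₀ = 4.726×10^-5 / 0.02961 = 1.596 mmol/kg
CA = (α₁ + 2α₂)·DIC = (0.9364 + 2×0.03400) × 1.596 = 1.60 mmol/kg

CA = 1.60 mmol/kg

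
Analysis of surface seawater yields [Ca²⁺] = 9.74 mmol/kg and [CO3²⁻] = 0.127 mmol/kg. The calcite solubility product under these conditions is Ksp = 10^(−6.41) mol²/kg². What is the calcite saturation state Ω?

Ksp = 10^(−6.41) = 3.890×10^-7
Ω = [Ca²⁺][CO3²⁻]/Ksp = (9.74×10^-3)(0.127×10^-3) / 3.890×10^-7 = 3.18

Ω = 3.18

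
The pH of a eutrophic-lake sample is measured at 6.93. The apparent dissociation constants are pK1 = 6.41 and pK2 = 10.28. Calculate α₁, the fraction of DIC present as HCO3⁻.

α₁ = 1 / (1 + [H⁺]/K1 + K2/[H⁺]) = 1 / (1 + 10^-0.52 + 10^-3.35)
   = 1 / (1 + 0.30200 + 0.00044668) = 1/1.3024 = 0.7678

α₁ = 0.768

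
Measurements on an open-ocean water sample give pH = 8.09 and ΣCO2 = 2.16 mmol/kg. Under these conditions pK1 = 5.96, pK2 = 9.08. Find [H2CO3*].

α₀ = 1 / (1 + K1/[H⁺] + K1K2/[H⁺]²) = 1 / (1 + 10^+2.13 + 10^+1.14)
   = 1 / (1 + 134.90 + 13.804) = 1/149.70 = 0.006680
[CO2*] = α₀ × DIC = 0.006680 × 2.16 = 0.0144 mmol/kg = 14.4 μmol/kg

[CO2*] = 14.4 μmol/kg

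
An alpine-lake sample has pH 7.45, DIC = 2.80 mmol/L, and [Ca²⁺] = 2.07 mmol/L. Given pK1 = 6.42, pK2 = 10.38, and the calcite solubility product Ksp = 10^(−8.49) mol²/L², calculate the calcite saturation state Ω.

Ω = 1.92

α₂ = 1 / (1 + [H⁺]/K2 + [H⁺]²/(K1K2)) = 1 / (1 + 10^+2.93 + 10^+1.90)
   = 1 / (1 + 851.14 + 79.433) = 1/931.57 = 0.001073
[CO3²⁻] = α₂ × DIC = 0.001073 × 2.80 = 0.003006 mmol/L = 3.006 μmol/L
Ksp = 10^(−8.49) = 3.236×10^-9
Ω = [Ca²⁺][CO3²⁻]/Ksp = (2.07×10^-3)(3.006×10^-6) / 3.236×10^-9 = 1.92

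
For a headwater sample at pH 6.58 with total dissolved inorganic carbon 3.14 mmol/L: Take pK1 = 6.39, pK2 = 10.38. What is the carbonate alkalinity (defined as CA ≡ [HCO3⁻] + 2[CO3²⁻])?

CA = [HCO3⁻] + 2[CO3²⁻] = (α₁ + 2α₂)·DIC
At pH 6.58: [H⁺]/K1 = 10^-0.19 = 0.64565, K2/[H⁺] = 10^-3.80 = 0.00015849
α₁ = 1/(1 + 0.64565 + 0.00015849) = 1/1.6458 = 0.6076; α₂ = α₁·K2/[H⁺] = 9.630×10^-5
α₁ + 2α₂ = 0.6078
CA = 0.6078 × 3.14 = 1.91 mmol/L

CA = 1.91 mmol/L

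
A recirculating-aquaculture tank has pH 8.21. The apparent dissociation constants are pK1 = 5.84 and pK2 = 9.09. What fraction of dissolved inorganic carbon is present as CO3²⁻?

α₂ = 1 / (1 + [H⁺]/K2 + [H⁺]²/(K1K2)) = 1 / (1 + 10^+0.88 + 10^-1.49)
   = 1 / (1 + 7.5858 + 0.032359) = 1/8.6181 = 0.1160

α₂ = 0.116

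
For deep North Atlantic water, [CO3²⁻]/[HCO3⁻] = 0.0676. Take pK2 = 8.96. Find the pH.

pH = 7.79

From K2 = [H⁺][CO3²⁻]/[HCO3⁻]:  pH = pK2 + log₁₀([CO3²⁻]/[HCO3⁻])
log₁₀(0.0676) = -1.170
pH = 8.96 + (-1.170) = 7.79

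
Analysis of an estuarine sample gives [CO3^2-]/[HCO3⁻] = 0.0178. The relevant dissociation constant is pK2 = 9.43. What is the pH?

pH = 7.68

From K2 = [H⁺][CO3^2-]/[HCO3⁻]:  pH = pK2 + log₁₀([CO3^2-]/[HCO3⁻])
log₁₀(0.0178) = -1.750
pH = 9.43 + (-1.750) = 7.68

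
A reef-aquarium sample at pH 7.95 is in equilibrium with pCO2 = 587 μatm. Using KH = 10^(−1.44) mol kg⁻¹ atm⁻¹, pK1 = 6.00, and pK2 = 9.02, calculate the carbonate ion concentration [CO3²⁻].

[CO2*] = KH · pCO2 = 10^(−1.44) × 587×10^-6 = 2.131×10^-5 mol/kg
α₀ = 1/(1 + K1/[H⁺] + K1K2/[H⁺]²) = 1/(1 + 10^+1.95 + 10^+0.88) = 0.01023
DIC = [CO2*]/α₀ = 2.131×10^-5 / 0.01023 = 2.082 mmol/kg
[CO3²⁻] = α₂·DIC; α₂ = 0.07763, so [CO3²⁻] = 0.07763 × 2.082 = 0.162 mmol/kg

[CO3²⁻] = 0.162 mmol/kg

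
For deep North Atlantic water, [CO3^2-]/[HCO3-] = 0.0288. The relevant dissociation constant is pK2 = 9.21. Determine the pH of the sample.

pH = 7.67

From K2 = [H⁺][CO3^2-]/[HCO3-]:  pH = pK2 + log₁₀([CO3^2-]/[HCO3-])
log₁₀(0.0288) = -1.541
pH = 9.21 + (-1.541) = 7.67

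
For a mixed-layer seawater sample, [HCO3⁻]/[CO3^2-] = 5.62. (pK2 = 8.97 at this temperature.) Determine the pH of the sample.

pH = 8.22

From K2 = [H⁺][CO3^2-]/[HCO3⁻]:  pH = pK2 − log₁₀([HCO3⁻]/[CO3^2-])
log₁₀(5.62) = +0.750
pH = 8.97 − (+0.750) = 8.22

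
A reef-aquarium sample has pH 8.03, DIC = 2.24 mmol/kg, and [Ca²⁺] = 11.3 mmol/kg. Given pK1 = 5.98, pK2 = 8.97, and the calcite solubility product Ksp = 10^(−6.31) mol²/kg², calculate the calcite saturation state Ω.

α₂ = 1 / (1 + [H⁺]/K2 + [H⁺]²/(K1K2)) = 1 / (1 + 10^+0.94 + 10^-1.11)
   = 1 / (1 + 8.7096 + 0.077625) = 1/9.7873 = 0.1022
[CO3²⁻] = α₂ × DIC = 0.1022 × 2.24 = 0.2289 mmol/kg
Ksp = 10^(−6.31) = 4.898×10^-7
Ω = [Ca²⁺][CO3²⁻]/Ksp = (11.3×10^-3)(2.289×10^-4) / 4.898×10^-7 = 5.28

Ω = 5.28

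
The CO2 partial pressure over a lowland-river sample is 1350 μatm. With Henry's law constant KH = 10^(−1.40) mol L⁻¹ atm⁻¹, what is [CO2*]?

[CO2*] = 53.7 μmol/L

KH = 10^(−1.40) = 3.981×10^-2 mol L⁻¹ atm⁻¹
[CO2*] = KH · pCO2 = 3.981×10^-2 × 1350×10^-6 atm = 5.37×10^-5 mol/L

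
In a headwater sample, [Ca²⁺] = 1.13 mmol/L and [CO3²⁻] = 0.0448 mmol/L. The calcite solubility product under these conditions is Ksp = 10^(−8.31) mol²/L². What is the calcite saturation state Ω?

Ksp = 10^(−8.31) = 4.898×10^-9
Ω = [Ca²⁺][CO3²⁻]/Ksp = (1.13×10^-3)(0.0448×10^-3) / 4.898×10^-9 = 10.3

Ω = 10.3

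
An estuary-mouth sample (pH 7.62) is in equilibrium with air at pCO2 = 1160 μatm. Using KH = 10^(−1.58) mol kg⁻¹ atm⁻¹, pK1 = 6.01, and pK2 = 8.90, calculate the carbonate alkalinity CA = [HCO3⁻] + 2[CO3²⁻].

[CO2*] = KH · pCO2 = 10^(−1.58) × 1160×10^-6 = 3.051×10^-5 mol/kg
α₀ = 1/(1 + K1/[H⁺] + K1K2/[H⁺]²) = 1/(1 + 10^+1.61 + 10^+0.33) = 0.02279
DIC = [CO2*]/α₀ = 3.051×10^-5 / 0.02279 = 1.339 mmol/kg
CA = (α₁ + 2α₂)·DIC = (0.9285 + 2×0.04873) × 1.339 = 1.37 mmol/kg

CA = 1.37 mmol/kg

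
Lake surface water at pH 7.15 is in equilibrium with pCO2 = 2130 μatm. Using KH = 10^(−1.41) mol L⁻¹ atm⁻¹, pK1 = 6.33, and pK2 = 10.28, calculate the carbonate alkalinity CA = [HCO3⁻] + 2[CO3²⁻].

CA = 0.548 mmol/L

[CO2*] = KH · pCO2 = 10^(−1.41) × 2130×10^-6 = 8.287×10^-5 mol/L
α₀ = 1/(1 + K1/[H⁺] + K1K2/[H⁺]²) = 1/(1 + 10^+0.82 + 10^-2.31) = 0.1314
DIC = [CO2*]/α₀ = 8.287×10^-5 / 0.1314 = 0.6308 mmol/L
CA = (α₁ + 2α₂)·DIC = (0.8680 + 2×0.0006434) × 0.6308 = 0.548 mmol/L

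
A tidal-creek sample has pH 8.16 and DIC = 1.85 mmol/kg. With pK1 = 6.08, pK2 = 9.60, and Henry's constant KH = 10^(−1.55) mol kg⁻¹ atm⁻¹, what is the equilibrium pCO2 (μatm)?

α₀ = 1 / (1 + K1/[H⁺] + K1K2/[H⁺]²) = 1 / (1 + 10^+2.08 + 10^+0.64)
   = 1 / (1 + 120.23 + 4.3652) = 1/125.59 = 0.007962
[CO2*] = α₀ × DIC = 0.007962 × 1.85 = 0.01473 mmol/kg = 14.73 μmol/kg
pCO2 = [CO2*]/KH = 1.473×10^-5 / 2.818×10^-2 = 523 μatm

pCO2 = 523 μatm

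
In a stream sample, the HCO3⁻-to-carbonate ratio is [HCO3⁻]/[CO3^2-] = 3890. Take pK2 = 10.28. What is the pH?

From K2 = [H⁺][CO3^2-]/[HCO3⁻]:  pH = pK2 − log₁₀([HCO3⁻]/[CO3^2-])
log₁₀(3890) = +3.590
pH = 10.28 − (+3.590) = 6.69

pH = 6.69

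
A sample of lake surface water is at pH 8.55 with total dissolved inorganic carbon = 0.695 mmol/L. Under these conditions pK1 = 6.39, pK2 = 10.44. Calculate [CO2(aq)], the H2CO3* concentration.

α₀ = 1 / (1 + K1/[H⁺] + K1K2/[H⁺]²) = 1 / (1 + 10^+2.16 + 10^+0.27)
   = 1 / (1 + 144.54 + 1.8621) = 1/147.41 = 0.006784
[CO2*] = α₀ × DIC = 0.006784 × 0.695 = 0.00471 mmol/L = 4.71 μmol/L

[CO2*] = 4.71 μmol/L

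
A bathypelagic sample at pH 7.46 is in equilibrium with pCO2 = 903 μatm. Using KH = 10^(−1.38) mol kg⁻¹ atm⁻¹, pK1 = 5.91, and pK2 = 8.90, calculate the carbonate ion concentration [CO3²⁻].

[CO2*] = KH · pCO2 = 10^(−1.38) × 903×10^-6 = 3.764×10^-5 mol/kg
α₀ = 1/(1 + K1/[H⁺] + K1K2/[H⁺]²) = 1/(1 + 10^+1.55 + 10^+0.11) = 0.02648
DIC = [CO2*]/α₀ = 3.764×10^-5 / 0.02648 = 1.422 mmol/kg
[CO3²⁻] = α₂·DIC; α₂ = 0.03411, so [CO3²⁻] = 0.03411 × 1.422 = 0.0485 mmol/kg

[CO3²⁻] = 0.0485 mmol/kg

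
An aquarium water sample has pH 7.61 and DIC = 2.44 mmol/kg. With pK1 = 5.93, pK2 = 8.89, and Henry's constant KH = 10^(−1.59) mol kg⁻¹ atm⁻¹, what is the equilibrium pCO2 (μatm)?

α₀ = 1 / (1 + K1/[H⁺] + K1K2/[H⁺]²) = 1 / (1 + 10^+1.68 + 10^+0.40)
   = 1 / (1 + 47.863 + 2.5119) = 1/51.375 = 0.01946
[CO2*] = α₀ × DIC = 0.01946 × 2.44 = 0.04749 mmol/kg
pCO2 = [CO2*]/KH = 4.749×10^-5 / 2.570×10^-2 = 1850 μatm

pCO2 = 1850 μatm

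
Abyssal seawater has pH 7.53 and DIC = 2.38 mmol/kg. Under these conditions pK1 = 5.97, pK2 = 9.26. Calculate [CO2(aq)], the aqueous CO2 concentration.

[CO2*] = 0.0627 mmol/kg

α₀ = 1 / (1 + K1/[H⁺] + K1K2/[H⁺]²) = 1 / (1 + 10^+1.56 + 10^-0.17)
   = 1 / (1 + 36.308 + 0.67608) = 1/37.984 = 0.02633
[CO2*] = α₀ × DIC = 0.02633 × 2.38 = 0.0627 mmol/kg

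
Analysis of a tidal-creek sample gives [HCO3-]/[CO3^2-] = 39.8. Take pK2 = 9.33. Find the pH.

From K2 = [H⁺][CO3^2-]/[HCO3-]:  pH = pK2 − log₁₀([HCO3-]/[CO3^2-])
log₁₀(39.8) = +1.600
pH = 9.33 − (+1.600) = 7.73

pH = 7.73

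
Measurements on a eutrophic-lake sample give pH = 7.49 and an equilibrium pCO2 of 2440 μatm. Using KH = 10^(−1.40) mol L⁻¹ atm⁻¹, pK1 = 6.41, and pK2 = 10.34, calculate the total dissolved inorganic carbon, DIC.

DIC = 1.27 mmol/L

[CO2*] = KH · pCO2 = 10^(−1.40) × 2440×10^-6 = 9.714×10^-5 mol/L
α₀ = 1/(1 + K1/[H⁺] + K1K2/[H⁺]²) = 1/(1 + 10^+1.08 + 10^-1.77) = 0.07669
DIC = [CO2*]/α₀ = 9.714×10^-5 / 0.07669 = 1.27 mmol/L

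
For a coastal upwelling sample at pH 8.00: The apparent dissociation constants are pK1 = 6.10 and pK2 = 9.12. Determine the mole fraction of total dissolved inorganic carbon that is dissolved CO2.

α₀ = 0.0116

α₀ = 1 / (1 + K1/[H⁺] + K1K2/[H⁺]²) = 1 / (1 + 10^+1.90 + 10^+0.78)
   = 1 / (1 + 79.433 + 6.0256) = 1/86.458 = 0.01157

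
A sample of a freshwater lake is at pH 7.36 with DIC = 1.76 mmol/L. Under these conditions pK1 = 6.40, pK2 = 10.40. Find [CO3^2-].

α₂ = 1 / (1 + [H⁺]/K2 + [H⁺]²/(K1K2)) = 1 / (1 + 10^+3.04 + 10^+2.08)
   = 1 / (1 + 1096.5 + 120.23) = 1/1217.7 = 0.0008212
[CO3²⁻] = α₂ × DIC = 0.0008212 × 1.76 = 0.00145 mmol/L = 1.45 μmol/L

[CO3²⁻] = 1.45 μmol/L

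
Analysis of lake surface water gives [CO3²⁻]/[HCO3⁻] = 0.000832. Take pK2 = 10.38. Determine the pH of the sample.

From K2 = [H⁺][CO3²⁻]/[HCO3⁻]:  pH = pK2 + log₁₀([CO3²⁻]/[HCO3⁻])
log₁₀(0.000832) = -3.080
pH = 10.38 + (-3.080) = 7.30

pH = 7.30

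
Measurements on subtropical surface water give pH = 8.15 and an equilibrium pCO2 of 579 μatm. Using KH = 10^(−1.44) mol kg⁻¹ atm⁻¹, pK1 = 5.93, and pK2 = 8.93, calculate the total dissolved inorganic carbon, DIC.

[CO2*] = KH · pCO2 = 10^(−1.44) × 579×10^-6 = 2.102×10^-5 mol/kg
α₀ = 1/(1 + K1/[H⁺] + K1K2/[H⁺]²) = 1/(1 + 10^+2.22 + 10^+1.44) = 0.005141
DIC = [CO2*]/α₀ = 2.102×10^-5 / 0.005141 = 4.09 mmol/kg

DIC = 4.09 mmol/kg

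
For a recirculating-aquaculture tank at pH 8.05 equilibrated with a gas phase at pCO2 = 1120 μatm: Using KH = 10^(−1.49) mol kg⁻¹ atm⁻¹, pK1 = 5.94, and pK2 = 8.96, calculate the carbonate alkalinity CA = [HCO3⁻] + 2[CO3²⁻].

[CO2*] = KH · pCO2 = 10^(−1.49) × 1120×10^-6 = 3.624×10^-5 mol/kg
α₀ = 1/(1 + K1/[H⁺] + K1K2/[H⁺]²) = 1/(1 + 10^+2.11 + 10^+1.20) = 0.006865
DIC = [CO2*]/α₀ = 3.624×10^-5 / 0.006865 = 5.280 mmol/kg
CA = (α₁ + 2α₂)·DIC = (0.8843 + 2×0.1088) × 5.280 = 5.82 mmol/kg

CA = 5.82 mmol/kg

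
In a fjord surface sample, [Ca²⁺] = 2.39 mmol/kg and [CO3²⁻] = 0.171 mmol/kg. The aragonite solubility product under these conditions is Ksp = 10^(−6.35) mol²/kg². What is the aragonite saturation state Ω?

Ksp = 10^(−6.35) = 4.467×10^-7
Ω = [Ca²⁺][CO3²⁻]/Ksp = (2.39×10^-3)(0.171×10^-3) / 4.467×10^-7 = 0.915

Ω = 0.915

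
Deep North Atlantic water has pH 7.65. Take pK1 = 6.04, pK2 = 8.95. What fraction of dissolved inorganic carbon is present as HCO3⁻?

α₁ = 1 / (1 + [H⁺]/K1 + K2/[H⁺]) = 1 / (1 + 10^-1.61 + 10^-1.30)
   = 1 / (1 + 0.024547 + 0.050119) = 1/1.0747 = 0.9305

α₁ = 0.931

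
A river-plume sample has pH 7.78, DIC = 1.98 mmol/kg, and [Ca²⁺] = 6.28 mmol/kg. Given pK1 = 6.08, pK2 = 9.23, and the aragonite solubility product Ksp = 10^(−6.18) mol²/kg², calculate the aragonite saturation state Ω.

α₂ = 1 / (1 + [H⁺]/K2 + [H⁺]²/(K1K2)) = 1 / (1 + 10^+1.45 + 10^-0.25)
   = 1 / (1 + 28.184 + 0.56234) = 1/29.746 = 0.03362
[CO3²⁻] = α₂ × DIC = 0.03362 × 1.98 = 0.06656 mmol/kg
Ksp = 10^(−6.18) = 6.607×10^-7
Ω = [Ca²⁺][CO3²⁻]/Ksp = (6.28×10^-3)(6.656×10^-5) / 6.607×10^-7 = 0.633

Ω = 0.633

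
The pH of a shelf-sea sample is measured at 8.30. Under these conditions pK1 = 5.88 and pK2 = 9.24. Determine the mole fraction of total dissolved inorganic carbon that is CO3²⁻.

α₂ = 0.103

α₂ = 1 / (1 + [H⁺]/K2 + [H⁺]²/(K1K2)) = 1 / (1 + 10^+0.94 + 10^-1.48)
   = 1 / (1 + 8.7096 + 0.033113) = 1/9.7427 = 0.1026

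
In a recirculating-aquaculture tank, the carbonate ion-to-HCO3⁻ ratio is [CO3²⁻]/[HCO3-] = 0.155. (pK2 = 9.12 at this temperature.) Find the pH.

pH = 8.31

From K2 = [H⁺][CO3²⁻]/[HCO3-]:  pH = pK2 + log₁₀([CO3²⁻]/[HCO3-])
log₁₀(0.155) = -0.810
pH = 9.12 + (-0.810) = 8.31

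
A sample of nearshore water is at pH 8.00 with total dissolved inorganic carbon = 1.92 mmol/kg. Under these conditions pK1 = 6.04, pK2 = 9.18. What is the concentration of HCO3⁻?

[HCO3⁻] = 1.78 mmol/kg

α₁ = 1 / (1 + [H⁺]/K1 + K2/[H⁺]) = 1 / (1 + 10^-1.96 + 10^-1.18)
   = 1 / (1 + 0.010965 + 0.066069) = 1/1.0770 = 0.9285
[HCO3⁻] = α₁ × DIC = 0.9285 × 1.92 = 1.78 mmol/kg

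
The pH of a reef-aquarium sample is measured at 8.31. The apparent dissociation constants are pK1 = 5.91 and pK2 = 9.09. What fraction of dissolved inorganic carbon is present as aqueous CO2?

α₀ = 0.00340

α₀ = 1 / (1 + K1/[H⁺] + K1K2/[H⁺]²) = 1 / (1 + 10^+2.40 + 10^+1.62)
   = 1 / (1 + 251.19 + 41.687) = 1/293.88 = 0.003403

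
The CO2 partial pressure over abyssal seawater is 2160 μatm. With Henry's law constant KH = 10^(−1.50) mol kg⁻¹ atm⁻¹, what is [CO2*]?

KH = 10^(−1.50) = 3.162×10^-2 mol kg⁻¹ atm⁻¹
[CO2*] = KH · pCO2 = 3.162×10^-2 × 2160×10^-6 atm = 6.83×10^-5 mol/kg

[CO2*] = 68.3 μmol/kg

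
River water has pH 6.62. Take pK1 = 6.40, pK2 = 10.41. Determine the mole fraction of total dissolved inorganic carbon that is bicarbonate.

α₁ = 1 / (1 + [H⁺]/K1 + K2/[H⁺]) = 1 / (1 + 10^-0.22 + 10^-3.79)
   = 1 / (1 + 0.60256 + 0.00016218) = 1/1.6027 = 0.6239

α₁ = 0.624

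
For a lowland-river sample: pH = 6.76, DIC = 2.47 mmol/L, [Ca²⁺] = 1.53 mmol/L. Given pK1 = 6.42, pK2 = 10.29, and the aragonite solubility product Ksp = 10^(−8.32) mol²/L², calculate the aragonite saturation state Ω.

Ω = 0.160

α₂ = 1 / (1 + [H⁺]/K2 + [H⁺]²/(K1K2)) = 1 / (1 + 10^+3.53 + 10^+3.19)
   = 1 / (1 + 3388.4 + 1548.8) = 1/4938.3 = 0.0002025
[CO3²⁻] = α₂ × DIC = 0.0002025 × 2.47 = 0.0005002 mmol/L = 0.5002 μmol/L
Ksp = 10^(−8.32) = 4.786×10^-9
Ω = [Ca²⁺][CO3²⁻]/Ksp = (1.53×10^-3)(5.002×10^-7) / 4.786×10^-9 = 0.160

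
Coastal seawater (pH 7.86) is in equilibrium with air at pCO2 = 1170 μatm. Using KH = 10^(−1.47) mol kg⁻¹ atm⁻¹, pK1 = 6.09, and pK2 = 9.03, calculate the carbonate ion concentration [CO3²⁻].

[CO3²⁻] = 0.158 mmol/kg

[CO2*] = KH · pCO2 = 10^(−1.47) × 1170×10^-6 = 3.964×10^-5 mol/kg
α₀ = 1/(1 + K1/[H⁺] + K1K2/[H⁺]²) = 1/(1 + 10^+1.77 + 10^+0.60) = 0.01566
DIC = [CO2*]/α₀ = 3.964×10^-5 / 0.01566 = 2.532 mmol/kg
[CO3²⁻] = α₂·DIC; α₂ = 0.06234, so [CO3²⁻] = 0.06234 × 2.532 = 0.158 mmol/kg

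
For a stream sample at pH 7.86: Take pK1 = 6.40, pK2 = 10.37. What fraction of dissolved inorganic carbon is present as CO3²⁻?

α₂ = 1 / (1 + [H⁺]/K2 + [H⁺]²/(K1K2)) = 1 / (1 + 10^+2.51 + 10^+1.05)
   = 1 / (1 + 323.59 + 11.220) = 1/335.81 = 0.002978

α₂ = 0.00298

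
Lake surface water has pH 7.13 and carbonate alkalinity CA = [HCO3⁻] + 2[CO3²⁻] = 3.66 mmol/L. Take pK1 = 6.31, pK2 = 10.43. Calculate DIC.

DIC = 4.21 mmol/L

CA = [HCO3⁻] + 2[CO3²⁻] = (α₁ + 2α₂)·DIC
At pH 7.13: [H⁺]/K1 = 10^-0.82 = 0.15136, K2/[H⁺] = 10^-3.30 = 0.00050119
α₁ = 1/(1 + 0.15136 + 0.00050119) = 1/1.1519 = 0.8682; α₂ = α₁·K2/[H⁺] = 0.0004351
α₁ + 2α₂ = 0.8690
DIC = CA / (α₁ + 2α₂) = 3.66 / 0.8690 = 4.21 mmol/L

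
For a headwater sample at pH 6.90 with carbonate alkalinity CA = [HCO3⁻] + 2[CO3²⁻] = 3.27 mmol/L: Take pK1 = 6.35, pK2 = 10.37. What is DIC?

CA = [HCO3⁻] + 2[CO3²⁻] = (α₁ + 2α₂)·DIC
At pH 6.90: [H⁺]/K1 = 10^-0.55 = 0.28184, K2/[H⁺] = 10^-3.47 = 0.00033884
α₁ = 1/(1 + 0.28184 + 0.00033884) = 1/1.2822 = 0.7799; α₂ = α₁·K2/[H⁺] = 0.0002643
α₁ + 2α₂ = 0.7805
DIC = CA / (α₁ + 2α₂) = 3.27 / 0.7805 = 4.19 mmol/L

DIC = 4.19 mmol/L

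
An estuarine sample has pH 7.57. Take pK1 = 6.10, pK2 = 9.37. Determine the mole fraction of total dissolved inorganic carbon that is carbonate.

α₂ = 1 / (1 + [H⁺]/K2 + [H⁺]²/(K1K2)) = 1 / (1 + 10^+1.80 + 10^+0.33)
   = 1 / (1 + 63.096 + 2.1380) = 1/66.234 = 0.01510

α₂ = 0.0151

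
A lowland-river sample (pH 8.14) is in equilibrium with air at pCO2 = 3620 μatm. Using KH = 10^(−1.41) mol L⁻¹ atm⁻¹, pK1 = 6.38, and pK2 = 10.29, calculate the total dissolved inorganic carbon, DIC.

[CO2*] = KH · pCO2 = 10^(−1.41) × 3620×10^-6 = 1.408×10^-4 mol/L
α₀ = 1/(1 + K1/[H⁺] + K1K2/[H⁺]²) = 1/(1 + 10^+1.76 + 10^-0.39) = 0.01696
DIC = [CO2*]/α₀ = 1.408×10^-4 / 0.01696 = 8.30 mmol/L

DIC = 8.30 mmol/L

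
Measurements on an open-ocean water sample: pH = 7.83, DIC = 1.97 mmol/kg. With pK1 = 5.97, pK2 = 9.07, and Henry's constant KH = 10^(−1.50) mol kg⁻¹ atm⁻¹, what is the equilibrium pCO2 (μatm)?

α₀ = 1 / (1 + K1/[H⁺] + K1K2/[H⁺]²) = 1 / (1 + 10^+1.86 + 10^+0.62)
   = 1 / (1 + 72.444 + 4.1687) = 1/77.612 = 0.01288
[CO2*] = α₀ × DIC = 0.01288 × 1.97 = 0.02538 mmol/kg
pCO2 = [CO2*]/KH = 2.538×10^-5 / 3.162×10^-2 = 803 μatm

pCO2 = 803 μatm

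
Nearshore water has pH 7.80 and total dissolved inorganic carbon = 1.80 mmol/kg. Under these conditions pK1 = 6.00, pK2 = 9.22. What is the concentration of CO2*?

α₀ = 1 / (1 + K1/[H⁺] + K1K2/[H⁺]²) = 1 / (1 + 10^+1.80 + 10^+0.38)
   = 1 / (1 + 63.096 + 2.3988) = 1/66.495 = 0.01504
[CO2*] = α₀ × DIC = 0.01504 × 1.80 = 0.0271 mmol/kg

[CO2*] = 0.0271 mmol/kg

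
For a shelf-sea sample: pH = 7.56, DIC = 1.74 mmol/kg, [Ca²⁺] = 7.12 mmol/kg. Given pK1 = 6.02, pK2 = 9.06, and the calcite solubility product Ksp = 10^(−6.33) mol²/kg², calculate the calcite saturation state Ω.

α₂ = 1 / (1 + [H⁺]/K2 + [H⁺]²/(K1K2)) = 1 / (1 + 10^+1.50 + 10^-0.04)
   = 1 / (1 + 31.623 + 0.91201) = 1/33.535 = 0.02982
[CO3²⁻] = α₂ × DIC = 0.02982 × 1.74 = 0.05189 mmol/kg
Ksp = 10^(−6.33) = 4.677×10^-7
Ω = [Ca²⁺][CO3²⁻]/Ksp = (7.12×10^-3)(5.189×10^-5) / 4.677×10^-7 = 0.790

Ω = 0.790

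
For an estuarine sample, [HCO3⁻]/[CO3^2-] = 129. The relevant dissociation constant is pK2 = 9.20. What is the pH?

From K2 = [H⁺][CO3^2-]/[HCO3⁻]:  pH = pK2 − log₁₀([HCO3⁻]/[CO3^2-])
log₁₀(129) = +2.111
pH = 9.20 − (+2.111) = 7.09

pH = 7.09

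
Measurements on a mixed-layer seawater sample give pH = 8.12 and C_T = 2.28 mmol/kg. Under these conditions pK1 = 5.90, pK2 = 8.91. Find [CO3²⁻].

[CO3²⁻] = 0.317 mmol/kg

α₂ = 1 / (1 + [H⁺]/K2 + [H⁺]²/(K1K2)) = 1 / (1 + 10^+0.79 + 10^-1.43)
   = 1 / (1 + 6.1660 + 0.037154) = 1/7.2031 = 0.1388
[CO3²⁻] = α₂ × DIC = 0.1388 × 2.28 = 0.317 mmol/kg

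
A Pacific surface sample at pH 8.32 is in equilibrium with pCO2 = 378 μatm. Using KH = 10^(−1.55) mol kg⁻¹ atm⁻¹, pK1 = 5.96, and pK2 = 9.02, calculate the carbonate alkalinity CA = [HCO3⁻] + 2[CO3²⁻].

[CO2*] = KH · pCO2 = 10^(−1.55) × 378×10^-6 = 1.065×10^-5 mol/kg
α₀ = 1/(1 + K1/[H⁺] + K1K2/[H⁺]²) = 1/(1 + 10^+2.36 + 10^+1.66) = 0.003626
DIC = [CO2*]/α₀ = 1.065×10^-5 / 0.003626 = 2.938 mmol/kg
CA = (α₁ + 2α₂)·DIC = (0.8306 + 2×0.1657) × 2.938 = 3.41 mmol/kg

CA = 3.41 mmol/kg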